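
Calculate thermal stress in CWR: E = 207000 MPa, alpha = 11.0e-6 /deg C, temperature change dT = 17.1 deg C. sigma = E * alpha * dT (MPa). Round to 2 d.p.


sigma = E * alpha * dT
sigma = 207000 * 11.0e-6 * 17.1
sigma = 2.277 * 17.1
sigma = 38.94 MPa

38.94


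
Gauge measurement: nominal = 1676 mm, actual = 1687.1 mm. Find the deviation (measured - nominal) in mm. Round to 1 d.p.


Deviation = measured - nominal
Deviation = 1687.1 - 1676
Deviation = 11.1 mm

11.1


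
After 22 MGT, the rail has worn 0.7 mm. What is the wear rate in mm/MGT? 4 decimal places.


Wear rate = total wear / cumulative tonnage
Rate = 0.7 / 22
Rate = 0.0318 mm/MGT

0.0318


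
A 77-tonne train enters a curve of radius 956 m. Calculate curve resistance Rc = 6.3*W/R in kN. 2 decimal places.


Rc = 6.3 * W / R
Rc = 6.3 * 77 / 956
Rc = 485.1 / 956
Rc = 0.51 kN

0.51


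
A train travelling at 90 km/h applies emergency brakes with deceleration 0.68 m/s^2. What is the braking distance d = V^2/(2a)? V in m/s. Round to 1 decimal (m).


Convert speed: V = 90 / 3.6 = 25.0 m/s
V^2 = 625.0
d = 625.0 / (2 * 0.68)
d = 625.0 / 1.36
d = 459.6 m

459.6


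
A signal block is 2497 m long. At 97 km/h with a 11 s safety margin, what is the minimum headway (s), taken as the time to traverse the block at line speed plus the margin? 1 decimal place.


V = 97 / 3.6 = 26.9444 m/s
Block traversal time = 2497 / 26.9444 = 92.6722 s
Headway = 92.6722 + 11
Headway = 103.7 s

103.7


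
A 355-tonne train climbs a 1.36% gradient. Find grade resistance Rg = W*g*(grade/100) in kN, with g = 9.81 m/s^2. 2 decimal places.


Rg = W * 9.81 * grade / 100
Rg = 355 * 9.81 * 1.36 / 100
Rg = 3482.55 * 0.0136
Rg = 47.36 kN

47.36


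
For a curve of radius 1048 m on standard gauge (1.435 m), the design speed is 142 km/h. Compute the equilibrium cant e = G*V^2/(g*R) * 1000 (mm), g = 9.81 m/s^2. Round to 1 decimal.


Convert speed: V = 142 / 3.6 = 39.4444 m/s
Apply formula: e = 1.435 * 39.4444^2 / (9.81 * 1048)
e = 1.435 * 1555.8642 / 10280.88
e = 0.217167 m = 217.2 mm

217.2


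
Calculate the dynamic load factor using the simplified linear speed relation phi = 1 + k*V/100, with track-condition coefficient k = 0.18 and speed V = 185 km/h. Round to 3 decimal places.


phi = 1 + k * V / 100
phi = 1 + 0.18 * 185 / 100
phi = 1 + 0.333
phi = 1.333

1.333


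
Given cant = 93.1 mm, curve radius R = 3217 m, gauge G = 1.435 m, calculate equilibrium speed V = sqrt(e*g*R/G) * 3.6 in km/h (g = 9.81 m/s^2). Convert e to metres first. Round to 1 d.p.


Convert cant: e = 93.1 mm = 0.0931 m
V_ms = sqrt(0.0931 * 9.81 * 3217 / 1.435)
V_ms = sqrt(2047.47142) = 45.249 m/s
V = 45.249 * 3.6 = 162.9 km/h

162.9


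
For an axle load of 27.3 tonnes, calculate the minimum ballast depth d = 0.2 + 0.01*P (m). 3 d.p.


d = 0.2 + 0.01 * 27.3
d = 0.2 + 0.273
d = 0.473 m

0.473


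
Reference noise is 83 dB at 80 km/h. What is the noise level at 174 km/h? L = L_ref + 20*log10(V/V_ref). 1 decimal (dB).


V/V_ref = 174 / 80 = 2.175
log10(2.175) = 0.337459
20 * 0.337459 = 6.7492
L = 83 + 6.7492 = 89.7 dB

89.7


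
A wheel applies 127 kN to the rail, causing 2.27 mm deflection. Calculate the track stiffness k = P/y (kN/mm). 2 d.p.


Track stiffness k = P / y
k = 127 / 2.27
k = 55.95 kN/mm

55.95


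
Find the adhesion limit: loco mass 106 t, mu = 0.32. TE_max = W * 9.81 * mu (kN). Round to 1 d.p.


TE_max = W * g * mu
TE_max = 106 * 9.81 * 0.32
TE_max = 1039.86 * 0.32
TE_max = 332.8 kN

332.8


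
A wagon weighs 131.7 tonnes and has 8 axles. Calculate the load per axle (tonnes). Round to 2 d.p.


Load per axle = total weight / number of axles
Load = 131.7 / 8
Load = 16.46 tonnes

16.46


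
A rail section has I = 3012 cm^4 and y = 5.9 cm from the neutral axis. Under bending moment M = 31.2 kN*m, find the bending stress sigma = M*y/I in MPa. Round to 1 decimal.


Convert units:
M = 31.2 kN*m = 31200000 N*mm
y = 5.9 cm = 59 mm
I = 3012 cm^4 = 30120000 mm^4
sigma = 31200000 * 59 / 30120000
sigma = 61.1 MPa

61.1


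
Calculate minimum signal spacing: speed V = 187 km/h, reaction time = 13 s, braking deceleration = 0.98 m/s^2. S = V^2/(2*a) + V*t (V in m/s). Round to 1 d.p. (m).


V = 187 / 3.6 = 51.9444 m/s
Braking distance = 51.9444^2 / (2*0.98) = 1376.6456 m
Sighting distance = 51.9444 * 13 = 675.2778 m
S = 1376.6456 + 675.2778 = 2051.9 m

2051.9


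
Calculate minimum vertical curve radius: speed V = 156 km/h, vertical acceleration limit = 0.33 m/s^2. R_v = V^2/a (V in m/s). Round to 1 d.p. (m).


Convert speed: V = 156 / 3.6 = 43.3333 m/s
V^2 = 1877.7778 m^2/s^2
R_v = 1877.7778 / 0.33
R_v = 5690.2 m

5690.2


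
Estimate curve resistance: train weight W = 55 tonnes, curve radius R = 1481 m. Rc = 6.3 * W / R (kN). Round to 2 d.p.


Rc = 6.3 * W / R
Rc = 6.3 * 55 / 1481
Rc = 346.5 / 1481
Rc = 0.23 kN

0.23


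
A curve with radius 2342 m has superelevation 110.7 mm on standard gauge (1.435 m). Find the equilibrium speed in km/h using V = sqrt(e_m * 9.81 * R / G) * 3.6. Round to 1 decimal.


Convert cant: e = 110.7 mm = 0.1107 m
V_ms = sqrt(0.1107 * 9.81 * 2342 / 1.435)
V_ms = sqrt(1772.358686) = 42.0994 m/s
V = 42.0994 * 3.6 = 151.6 km/h

151.6


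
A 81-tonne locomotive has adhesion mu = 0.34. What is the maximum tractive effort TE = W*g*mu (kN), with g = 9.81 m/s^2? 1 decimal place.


TE_max = W * g * mu
TE_max = 81 * 9.81 * 0.34
TE_max = 794.61 * 0.34
TE_max = 270.2 kN

270.2


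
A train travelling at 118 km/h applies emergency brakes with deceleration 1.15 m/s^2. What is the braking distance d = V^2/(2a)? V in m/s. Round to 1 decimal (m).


Convert speed: V = 118 / 3.6 = 32.7778 m/s
V^2 = 1074.3827
d = 1074.3827 / (2 * 1.15)
d = 1074.3827 / 2.3
d = 467.1 m

467.1


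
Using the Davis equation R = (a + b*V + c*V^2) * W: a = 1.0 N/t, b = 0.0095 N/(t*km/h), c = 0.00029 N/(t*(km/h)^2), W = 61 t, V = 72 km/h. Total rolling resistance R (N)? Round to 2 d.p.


b*V = 0.0095 * 72 = 0.684
c*V^2 = 0.00029 * 5184 = 1.50336
R_per_t = 1.0 + 0.684 + 1.50336 = 3.18736 N/t
R_total = 3.18736 * 61 = 194.43 N

194.43


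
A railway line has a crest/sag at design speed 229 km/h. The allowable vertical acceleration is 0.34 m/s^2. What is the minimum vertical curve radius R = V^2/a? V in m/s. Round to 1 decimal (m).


Convert speed: V = 229 / 3.6 = 63.6111 m/s
V^2 = 4046.3735 m^2/s^2
R_v = 4046.3735 / 0.34
R_v = 11901.1 m

11901.1


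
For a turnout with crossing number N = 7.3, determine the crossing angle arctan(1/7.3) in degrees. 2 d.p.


1/N = 1/7.3 = 0.136986
angle = arctan(0.136986) = 0.136139 rad
angle = 0.136139 * 180/pi = 7.80 degrees

7.80


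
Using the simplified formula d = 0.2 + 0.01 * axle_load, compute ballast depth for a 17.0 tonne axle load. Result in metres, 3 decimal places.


d = 0.2 + 0.01 * 17.0
d = 0.2 + 0.17
d = 0.370 m

0.370


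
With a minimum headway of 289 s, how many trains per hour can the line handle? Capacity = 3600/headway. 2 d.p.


Capacity = 3600 / headway
Capacity = 3600 / 289
Capacity = 12.46 trains/hour

12.46


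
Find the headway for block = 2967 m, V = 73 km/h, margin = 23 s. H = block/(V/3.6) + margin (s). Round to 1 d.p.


V = 73 / 3.6 = 20.2778 m/s
Block traversal time = 2967 / 20.2778 = 146.3178 s
Headway = 146.3178 + 23
Headway = 169.3 s

169.3


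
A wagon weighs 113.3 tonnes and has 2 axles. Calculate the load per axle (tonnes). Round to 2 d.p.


Load per axle = total weight / number of axles
Load = 113.3 / 2
Load = 56.65 tonnes

56.65


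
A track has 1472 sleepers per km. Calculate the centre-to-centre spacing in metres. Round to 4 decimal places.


Spacing = 1000 m / number of sleepers
Spacing = 1000 / 1472
Spacing = 0.6793 m

0.6793


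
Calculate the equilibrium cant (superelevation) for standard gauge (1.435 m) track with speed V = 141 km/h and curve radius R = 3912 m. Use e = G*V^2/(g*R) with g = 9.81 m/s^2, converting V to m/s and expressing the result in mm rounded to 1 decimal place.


Convert speed: V = 141 / 3.6 = 39.1667 m/s
Apply formula: e = 1.435 * 39.1667^2 / (9.81 * 3912)
e = 1.435 * 1534.0278 / 38376.72
e = 0.057361 m = 57.4 mm

57.4


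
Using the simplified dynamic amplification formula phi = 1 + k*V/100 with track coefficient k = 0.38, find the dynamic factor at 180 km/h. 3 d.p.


phi = 1 + k * V / 100
phi = 1 + 0.38 * 180 / 100
phi = 1 + 0.684
phi = 1.684

1.684


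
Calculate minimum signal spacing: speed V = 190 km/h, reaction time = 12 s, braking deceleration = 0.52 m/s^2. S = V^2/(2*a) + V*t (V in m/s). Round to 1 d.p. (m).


V = 190 / 3.6 = 52.7778 m/s
Braking distance = 52.7778^2 / (2*0.52) = 2678.3594 m
Sighting distance = 52.7778 * 12 = 633.3333 m
S = 2678.3594 + 633.3333 = 3311.7 m

3311.7


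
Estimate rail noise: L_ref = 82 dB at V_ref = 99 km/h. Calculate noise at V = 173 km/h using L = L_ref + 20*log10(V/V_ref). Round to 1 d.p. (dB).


V/V_ref = 173 / 99 = 1.747475
log10(1.747475) = 0.242411
20 * 0.242411 = 4.8482
L = 82 + 4.8482 = 86.8 dB

86.8


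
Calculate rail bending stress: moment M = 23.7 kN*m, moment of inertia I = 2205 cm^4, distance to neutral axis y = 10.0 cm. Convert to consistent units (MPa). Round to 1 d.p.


Convert units:
M = 23.7 kN*m = 23700000 N*mm
y = 10.0 cm = 100 mm
I = 2205 cm^4 = 22050000 mm^4
sigma = 23700000 * 100 / 22050000
sigma = 107.5 MPa

107.5


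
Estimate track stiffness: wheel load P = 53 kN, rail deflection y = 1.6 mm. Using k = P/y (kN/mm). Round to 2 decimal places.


Track stiffness k = P / y
k = 53 / 1.6
k = 33.13 kN/mm

33.13


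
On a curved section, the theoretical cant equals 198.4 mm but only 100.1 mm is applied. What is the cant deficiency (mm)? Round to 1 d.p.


Cant deficiency = equilibrium cant - actual cant
CD = 198.4 - 100.1
CD = 98.3 mm

98.3


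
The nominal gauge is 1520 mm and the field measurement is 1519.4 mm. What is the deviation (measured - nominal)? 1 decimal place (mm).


Deviation = measured - nominal
Deviation = 1519.4 - 1520
Deviation = -0.6 mm

-0.6


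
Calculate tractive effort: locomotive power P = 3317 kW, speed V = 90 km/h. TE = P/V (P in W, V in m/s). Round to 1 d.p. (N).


Convert: P = 3317 kW = 3317000 W
V = 90 / 3.6 = 25.0 m/s
TE = 3317000 / 25.0
TE = 132680.0 N

132680.0


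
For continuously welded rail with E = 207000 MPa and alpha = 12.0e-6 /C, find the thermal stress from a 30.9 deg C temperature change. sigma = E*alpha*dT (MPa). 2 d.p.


sigma = E * alpha * dT
sigma = 207000 * 12.0e-6 * 30.9
sigma = 2.484 * 30.9
sigma = 76.76 MPa

76.76


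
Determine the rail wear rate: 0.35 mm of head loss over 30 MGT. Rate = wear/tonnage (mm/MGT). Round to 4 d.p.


Wear rate = total wear / cumulative tonnage
Rate = 0.35 / 30
Rate = 0.0117 mm/MGT

0.0117


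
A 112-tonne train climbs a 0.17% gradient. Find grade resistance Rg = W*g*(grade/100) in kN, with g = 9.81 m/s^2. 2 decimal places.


Rg = W * 9.81 * grade / 100
Rg = 112 * 9.81 * 0.17 / 100
Rg = 1098.72 * 0.0017
Rg = 1.87 kN

1.87


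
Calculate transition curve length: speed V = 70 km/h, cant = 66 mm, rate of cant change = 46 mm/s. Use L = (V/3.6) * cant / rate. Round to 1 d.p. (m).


Convert speed: V = 70 / 3.6 = 19.4444 m/s
L = 19.4444 * 66 / 46
L = 1283.3333 / 46
L = 27.9 m

27.9


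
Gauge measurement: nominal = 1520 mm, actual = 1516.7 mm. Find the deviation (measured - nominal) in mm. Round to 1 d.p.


Deviation = measured - nominal
Deviation = 1516.7 - 1520
Deviation = -3.3 mm

-3.3


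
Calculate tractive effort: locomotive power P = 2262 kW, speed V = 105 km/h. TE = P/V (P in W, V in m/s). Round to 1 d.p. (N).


Convert: P = 2262 kW = 2262000 W
V = 105 / 3.6 = 29.1667 m/s
TE = 2262000 / 29.1667
TE = 77554.3 N

77554.3


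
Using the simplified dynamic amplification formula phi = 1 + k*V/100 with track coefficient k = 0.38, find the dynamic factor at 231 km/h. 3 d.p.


phi = 1 + k * V / 100
phi = 1 + 0.38 * 231 / 100
phi = 1 + 0.8778
phi = 1.878

1.878


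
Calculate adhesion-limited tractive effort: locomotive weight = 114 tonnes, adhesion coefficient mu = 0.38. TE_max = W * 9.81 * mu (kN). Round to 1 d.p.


TE_max = W * g * mu
TE_max = 114 * 9.81 * 0.38
TE_max = 1118.34 * 0.38
TE_max = 425.0 kN

425.0


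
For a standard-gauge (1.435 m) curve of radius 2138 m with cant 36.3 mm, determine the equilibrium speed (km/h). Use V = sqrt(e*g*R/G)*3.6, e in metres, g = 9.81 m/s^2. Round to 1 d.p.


Convert cant: e = 36.3 mm = 0.0363 m
V_ms = sqrt(0.0363 * 9.81 * 2138 / 1.435)
V_ms = sqrt(530.556247) = 23.0338 m/s
V = 23.0338 * 3.6 = 82.9 km/h

82.9


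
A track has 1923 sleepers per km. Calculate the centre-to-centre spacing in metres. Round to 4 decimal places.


Spacing = 1000 m / number of sleepers
Spacing = 1000 / 1923
Spacing = 0.5200 m

0.5200


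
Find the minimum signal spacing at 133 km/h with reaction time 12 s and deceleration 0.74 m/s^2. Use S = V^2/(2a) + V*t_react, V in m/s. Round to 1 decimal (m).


V = 133 / 3.6 = 36.9444 m/s
Braking distance = 36.9444^2 / (2*0.74) = 922.2243 m
Sighting distance = 36.9444 * 12 = 443.3333 m
S = 922.2243 + 443.3333 = 1365.6 m

1365.6


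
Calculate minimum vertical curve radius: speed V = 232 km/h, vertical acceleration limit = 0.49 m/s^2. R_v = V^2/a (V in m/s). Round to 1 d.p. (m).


Convert speed: V = 232 / 3.6 = 64.4444 m/s
V^2 = 4153.0864 m^2/s^2
R_v = 4153.0864 / 0.49
R_v = 8475.7 m

8475.7


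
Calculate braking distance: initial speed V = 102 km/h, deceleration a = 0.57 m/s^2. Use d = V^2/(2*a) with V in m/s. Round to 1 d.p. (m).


Convert speed: V = 102 / 3.6 = 28.3333 m/s
V^2 = 802.7778
d = 802.7778 / (2 * 0.57)
d = 802.7778 / 1.14
d = 704.2 m

704.2


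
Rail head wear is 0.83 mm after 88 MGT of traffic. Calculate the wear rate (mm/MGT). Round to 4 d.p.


Wear rate = total wear / cumulative tonnage
Rate = 0.83 / 88
Rate = 0.0094 mm/MGT

0.0094


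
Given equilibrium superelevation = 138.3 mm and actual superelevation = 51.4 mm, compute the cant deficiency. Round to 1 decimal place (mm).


Cant deficiency = equilibrium cant - actual cant
CD = 138.3 - 51.4
CD = 86.9 mm

86.9


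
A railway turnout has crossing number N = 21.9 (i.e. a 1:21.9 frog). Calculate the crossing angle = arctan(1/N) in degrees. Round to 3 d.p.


1/N = 1/21.9 = 0.045662
angle = arctan(0.045662) = 0.04563 rad
angle = 0.04563 * 180/pi = 2.614 degrees

2.614


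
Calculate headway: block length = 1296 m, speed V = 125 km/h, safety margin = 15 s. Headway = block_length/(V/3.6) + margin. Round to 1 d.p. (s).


V = 125 / 3.6 = 34.7222 m/s
Block traversal time = 1296 / 34.7222 = 37.3248 s
Headway = 37.3248 + 15
Headway = 52.3 s

52.3


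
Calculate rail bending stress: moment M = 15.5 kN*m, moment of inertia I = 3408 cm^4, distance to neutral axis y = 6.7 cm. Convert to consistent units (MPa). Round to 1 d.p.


Convert units:
M = 15.5 kN*m = 15500000 N*mm
y = 6.7 cm = 67 mm
I = 3408 cm^4 = 34080000 mm^4
sigma = 15500000 * 67 / 34080000
sigma = 30.5 MPa

30.5


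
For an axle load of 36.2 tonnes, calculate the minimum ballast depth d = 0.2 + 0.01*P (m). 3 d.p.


d = 0.2 + 0.01 * 36.2
d = 0.2 + 0.362
d = 0.562 m

0.562


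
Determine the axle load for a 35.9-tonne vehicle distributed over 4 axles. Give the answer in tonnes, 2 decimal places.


Load per axle = total weight / number of axles
Load = 35.9 / 4
Load = 8.98 tonnes

8.98


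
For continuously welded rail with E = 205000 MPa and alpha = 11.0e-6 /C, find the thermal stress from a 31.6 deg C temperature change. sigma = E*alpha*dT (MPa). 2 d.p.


sigma = E * alpha * dT
sigma = 205000 * 11.0e-6 * 31.6
sigma = 2.255 * 31.6
sigma = 71.26 MPa

71.26


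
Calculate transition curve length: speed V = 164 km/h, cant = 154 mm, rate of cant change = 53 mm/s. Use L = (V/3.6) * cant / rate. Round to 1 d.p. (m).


Convert speed: V = 164 / 3.6 = 45.5556 m/s
L = 45.5556 * 154 / 53
L = 7015.5556 / 53
L = 132.4 m

132.4


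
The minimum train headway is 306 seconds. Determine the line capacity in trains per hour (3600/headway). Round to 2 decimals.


Capacity = 3600 / headway
Capacity = 3600 / 306
Capacity = 11.76 trains/hour

11.76


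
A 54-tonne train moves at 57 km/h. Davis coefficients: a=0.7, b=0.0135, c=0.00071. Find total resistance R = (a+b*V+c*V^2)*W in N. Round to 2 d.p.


b*V = 0.0135 * 57 = 0.7695
c*V^2 = 0.00071 * 3249 = 2.30679
R_per_t = 0.7 + 0.7695 + 2.30679 = 3.77629 N/t
R_total = 3.77629 * 54 = 203.92 N

203.92


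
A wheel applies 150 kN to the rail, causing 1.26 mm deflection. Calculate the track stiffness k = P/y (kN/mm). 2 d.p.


Track stiffness k = P / y
k = 150 / 1.26
k = 119.05 kN/mm

119.05


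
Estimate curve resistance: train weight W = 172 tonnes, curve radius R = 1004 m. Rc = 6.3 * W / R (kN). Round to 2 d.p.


Rc = 6.3 * W / R
Rc = 6.3 * 172 / 1004
Rc = 1083.6 / 1004
Rc = 1.08 kN

1.08


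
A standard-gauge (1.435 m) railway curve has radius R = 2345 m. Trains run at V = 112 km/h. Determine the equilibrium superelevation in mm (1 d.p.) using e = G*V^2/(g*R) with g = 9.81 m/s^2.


Convert speed: V = 112 / 3.6 = 31.1111 m/s
Apply formula: e = 1.435 * 31.1111^2 / (9.81 * 2345)
e = 1.435 * 967.9012 / 23004.45
e = 0.060377 m = 60.4 mm

60.4


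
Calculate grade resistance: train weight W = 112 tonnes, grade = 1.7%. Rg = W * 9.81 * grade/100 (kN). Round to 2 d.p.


Rg = W * 9.81 * grade / 100
Rg = 112 * 9.81 * 1.7 / 100
Rg = 1098.72 * 0.017
Rg = 18.68 kN

18.68


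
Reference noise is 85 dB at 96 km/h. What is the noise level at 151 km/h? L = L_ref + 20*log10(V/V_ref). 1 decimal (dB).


V/V_ref = 151 / 96 = 1.572917
log10(1.572917) = 0.196706
20 * 0.196706 = 3.9341
L = 85 + 3.9341 = 88.9 dB

88.9


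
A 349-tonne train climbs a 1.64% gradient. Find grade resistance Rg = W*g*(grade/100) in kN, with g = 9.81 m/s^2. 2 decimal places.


Rg = W * 9.81 * grade / 100
Rg = 349 * 9.81 * 1.64 / 100
Rg = 3423.69 * 0.0164
Rg = 56.15 kN

56.15


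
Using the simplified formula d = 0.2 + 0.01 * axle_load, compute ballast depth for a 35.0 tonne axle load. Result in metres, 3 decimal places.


d = 0.2 + 0.01 * 35.0
d = 0.2 + 0.35
d = 0.550 m

0.550


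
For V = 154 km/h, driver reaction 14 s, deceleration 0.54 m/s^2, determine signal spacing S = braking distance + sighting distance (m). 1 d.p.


V = 154 / 3.6 = 42.7778 m/s
Braking distance = 42.7778^2 / (2*0.54) = 1694.3873 m
Sighting distance = 42.7778 * 14 = 598.8889 m
S = 1694.3873 + 598.8889 = 2293.3 m

2293.3


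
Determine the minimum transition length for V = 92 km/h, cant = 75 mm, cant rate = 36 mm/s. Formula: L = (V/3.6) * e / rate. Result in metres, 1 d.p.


Convert speed: V = 92 / 3.6 = 25.5556 m/s
L = 25.5556 * 75 / 36
L = 1916.6667 / 36
L = 53.2 m

53.2


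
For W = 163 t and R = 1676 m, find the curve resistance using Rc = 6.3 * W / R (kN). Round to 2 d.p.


Rc = 6.3 * W / R
Rc = 6.3 * 163 / 1676
Rc = 1026.9 / 1676
Rc = 0.61 kN

0.61


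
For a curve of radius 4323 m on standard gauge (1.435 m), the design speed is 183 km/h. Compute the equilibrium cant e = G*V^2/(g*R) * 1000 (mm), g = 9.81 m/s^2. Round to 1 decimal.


Convert speed: V = 183 / 3.6 = 50.8333 m/s
Apply formula: e = 1.435 * 50.8333^2 / (9.81 * 4323)
e = 1.435 * 2584.0278 / 42408.63
e = 0.087437 m = 87.4 mm

87.4


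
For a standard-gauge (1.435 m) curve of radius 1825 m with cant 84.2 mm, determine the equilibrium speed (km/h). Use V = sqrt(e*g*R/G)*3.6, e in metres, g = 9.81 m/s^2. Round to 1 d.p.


Convert cant: e = 84.2 mm = 0.0842 m
V_ms = sqrt(0.0842 * 9.81 * 1825 / 1.435)
V_ms = sqrt(1050.490348) = 32.4113 m/s
V = 32.4113 * 3.6 = 116.7 km/h

116.7


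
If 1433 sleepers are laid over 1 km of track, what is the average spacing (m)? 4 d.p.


Spacing = 1000 m / number of sleepers
Spacing = 1000 / 1433
Spacing = 0.6978 m

0.6978


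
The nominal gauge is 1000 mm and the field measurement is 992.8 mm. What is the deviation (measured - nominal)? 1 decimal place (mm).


Deviation = measured - nominal
Deviation = 992.8 - 1000
Deviation = -7.2 mm

-7.2


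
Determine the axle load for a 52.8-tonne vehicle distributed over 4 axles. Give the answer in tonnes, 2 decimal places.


Load per axle = total weight / number of axles
Load = 52.8 / 4
Load = 13.20 tonnes

13.20


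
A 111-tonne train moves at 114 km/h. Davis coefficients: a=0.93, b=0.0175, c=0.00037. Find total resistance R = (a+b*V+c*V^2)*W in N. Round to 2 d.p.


b*V = 0.0175 * 114 = 1.995
c*V^2 = 0.00037 * 12996 = 4.80852
R_per_t = 0.93 + 1.995 + 4.80852 = 7.73352 N/t
R_total = 7.73352 * 111 = 858.42 N

858.42


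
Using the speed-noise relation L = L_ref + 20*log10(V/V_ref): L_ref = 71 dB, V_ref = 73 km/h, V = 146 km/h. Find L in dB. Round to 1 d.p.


V/V_ref = 146 / 73 = 2.0
log10(2.0) = 0.30103
20 * 0.30103 = 6.0206
L = 71 + 6.0206 = 77.0 dB

77.0


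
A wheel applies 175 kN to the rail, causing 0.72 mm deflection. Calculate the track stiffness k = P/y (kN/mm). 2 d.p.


Track stiffness k = P / y
k = 175 / 0.72
k = 243.06 kN/mm

243.06


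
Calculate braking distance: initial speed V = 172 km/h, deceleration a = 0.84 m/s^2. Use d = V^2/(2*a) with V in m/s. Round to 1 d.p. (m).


Convert speed: V = 172 / 3.6 = 47.7778 m/s
V^2 = 2282.716
d = 2282.716 / (2 * 0.84)
d = 2282.716 / 1.68
d = 1358.8 m

1358.8


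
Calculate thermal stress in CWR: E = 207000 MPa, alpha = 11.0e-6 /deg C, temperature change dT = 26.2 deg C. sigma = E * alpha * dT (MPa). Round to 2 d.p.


sigma = E * alpha * dT
sigma = 207000 * 11.0e-6 * 26.2
sigma = 2.277 * 26.2
sigma = 59.66 MPa

59.66


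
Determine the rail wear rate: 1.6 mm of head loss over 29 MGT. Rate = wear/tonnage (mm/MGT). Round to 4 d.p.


Wear rate = total wear / cumulative tonnage
Rate = 1.6 / 29
Rate = 0.0552 mm/MGT

0.0552


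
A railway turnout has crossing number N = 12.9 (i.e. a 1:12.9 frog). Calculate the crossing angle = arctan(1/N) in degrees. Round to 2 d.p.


1/N = 1/12.9 = 0.077519
angle = arctan(0.077519) = 0.077365 rad
angle = 0.077365 * 180/pi = 4.43 degrees

4.43


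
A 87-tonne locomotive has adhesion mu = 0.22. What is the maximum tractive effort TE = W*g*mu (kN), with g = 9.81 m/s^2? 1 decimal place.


TE_max = W * g * mu
TE_max = 87 * 9.81 * 0.22
TE_max = 853.47 * 0.22
TE_max = 187.8 kN

187.8


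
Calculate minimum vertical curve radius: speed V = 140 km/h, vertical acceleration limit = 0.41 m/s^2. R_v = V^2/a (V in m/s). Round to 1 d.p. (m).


Convert speed: V = 140 / 3.6 = 38.8889 m/s
V^2 = 1512.3457 m^2/s^2
R_v = 1512.3457 / 0.41
R_v = 3688.6 m

3688.6


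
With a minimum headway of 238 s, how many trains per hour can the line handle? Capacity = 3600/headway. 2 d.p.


Capacity = 3600 / headway
Capacity = 3600 / 238
Capacity = 15.13 trains/hour

15.13


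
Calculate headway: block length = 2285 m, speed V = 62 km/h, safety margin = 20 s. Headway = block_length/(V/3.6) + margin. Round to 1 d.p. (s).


V = 62 / 3.6 = 17.2222 m/s
Block traversal time = 2285 / 17.2222 = 132.6774 s
Headway = 132.6774 + 20
Headway = 152.7 s

152.7


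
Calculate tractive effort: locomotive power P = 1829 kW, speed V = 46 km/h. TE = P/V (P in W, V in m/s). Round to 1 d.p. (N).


Convert: P = 1829 kW = 1829000 W
V = 46 / 3.6 = 12.7778 m/s
TE = 1829000 / 12.7778
TE = 143139.1 N

143139.1


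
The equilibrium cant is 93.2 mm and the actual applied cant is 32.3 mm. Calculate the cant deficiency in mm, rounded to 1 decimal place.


Cant deficiency = equilibrium cant - actual cant
CD = 93.2 - 32.3
CD = 60.9 mm

60.9


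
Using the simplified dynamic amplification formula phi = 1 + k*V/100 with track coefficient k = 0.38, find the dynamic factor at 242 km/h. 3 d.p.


phi = 1 + k * V / 100
phi = 1 + 0.38 * 242 / 100
phi = 1 + 0.9196
phi = 1.920

1.920


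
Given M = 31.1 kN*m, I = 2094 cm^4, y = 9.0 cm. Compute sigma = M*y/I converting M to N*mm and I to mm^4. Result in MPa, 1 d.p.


Convert units:
M = 31.1 kN*m = 31100000 N*mm
y = 9.0 cm = 90 mm
I = 2094 cm^4 = 20940000 mm^4
sigma = 31100000 * 90 / 20940000
sigma = 133.7 MPa

133.7


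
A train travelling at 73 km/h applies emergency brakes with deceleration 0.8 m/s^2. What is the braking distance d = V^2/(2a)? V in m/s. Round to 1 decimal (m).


Convert speed: V = 73 / 3.6 = 20.2778 m/s
V^2 = 411.1883
d = 411.1883 / (2 * 0.8)
d = 411.1883 / 1.6
d = 257.0 m

257.0


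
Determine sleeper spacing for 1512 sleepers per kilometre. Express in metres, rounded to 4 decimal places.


Spacing = 1000 m / number of sleepers
Spacing = 1000 / 1512
Spacing = 0.6614 m

0.6614


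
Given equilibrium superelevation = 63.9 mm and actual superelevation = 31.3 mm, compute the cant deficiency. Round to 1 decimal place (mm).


Cant deficiency = equilibrium cant - actual cant
CD = 63.9 - 31.3
CD = 32.6 mm

32.6


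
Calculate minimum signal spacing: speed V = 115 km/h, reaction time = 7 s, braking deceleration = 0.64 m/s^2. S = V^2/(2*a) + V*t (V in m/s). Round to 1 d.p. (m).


V = 115 / 3.6 = 31.9444 m/s
Braking distance = 31.9444^2 / (2*0.64) = 797.2246 m
Sighting distance = 31.9444 * 7 = 223.6111 m
S = 797.2246 + 223.6111 = 1020.8 m

1020.8


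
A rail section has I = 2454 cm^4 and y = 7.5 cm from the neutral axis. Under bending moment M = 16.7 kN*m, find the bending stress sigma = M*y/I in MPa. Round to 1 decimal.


Convert units:
M = 16.7 kN*m = 16700000 N*mm
y = 7.5 cm = 75 mm
I = 2454 cm^4 = 24540000 mm^4
sigma = 16700000 * 75 / 24540000
sigma = 51.0 MPa

51.0


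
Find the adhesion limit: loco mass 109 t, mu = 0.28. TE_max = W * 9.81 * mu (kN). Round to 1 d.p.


TE_max = W * g * mu
TE_max = 109 * 9.81 * 0.28
TE_max = 1069.29 * 0.28
TE_max = 299.4 kN

299.4


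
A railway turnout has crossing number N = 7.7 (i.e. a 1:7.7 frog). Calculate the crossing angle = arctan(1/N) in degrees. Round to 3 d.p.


1/N = 1/7.7 = 0.12987
angle = arctan(0.12987) = 0.129147 rad
angle = 0.129147 * 180/pi = 7.400 degrees

7.400


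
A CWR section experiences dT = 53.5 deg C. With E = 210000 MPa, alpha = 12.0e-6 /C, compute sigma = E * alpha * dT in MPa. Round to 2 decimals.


sigma = E * alpha * dT
sigma = 210000 * 12.0e-6 * 53.5
sigma = 2.52 * 53.5
sigma = 134.82 MPa

134.82


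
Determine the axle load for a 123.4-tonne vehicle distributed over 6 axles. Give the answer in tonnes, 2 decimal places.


Load per axle = total weight / number of axles
Load = 123.4 / 6
Load = 20.57 tonnes

20.57


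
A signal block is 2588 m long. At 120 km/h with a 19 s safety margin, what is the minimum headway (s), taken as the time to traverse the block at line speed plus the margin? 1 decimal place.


V = 120 / 3.6 = 33.3333 m/s
Block traversal time = 2588 / 33.3333 = 77.64 s
Headway = 77.64 + 19
Headway = 96.6 s

96.6


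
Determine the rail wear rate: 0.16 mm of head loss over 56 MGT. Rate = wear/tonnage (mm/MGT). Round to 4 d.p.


Wear rate = total wear / cumulative tonnage
Rate = 0.16 / 56
Rate = 0.0029 mm/MGT

0.0029


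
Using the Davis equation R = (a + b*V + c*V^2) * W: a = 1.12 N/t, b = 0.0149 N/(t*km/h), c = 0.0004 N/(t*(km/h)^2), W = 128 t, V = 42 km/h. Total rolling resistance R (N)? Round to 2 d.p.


b*V = 0.0149 * 42 = 0.6258
c*V^2 = 0.0004 * 1764 = 0.7056
R_per_t = 1.12 + 0.6258 + 0.7056 = 2.4514 N/t
R_total = 2.4514 * 128 = 313.78 N

313.78


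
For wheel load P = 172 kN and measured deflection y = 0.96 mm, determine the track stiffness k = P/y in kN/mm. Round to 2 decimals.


Track stiffness k = P / y
k = 172 / 0.96
k = 179.17 kN/mm

179.17


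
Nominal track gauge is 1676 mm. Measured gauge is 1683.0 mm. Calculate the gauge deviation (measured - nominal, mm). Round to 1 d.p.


Deviation = measured - nominal
Deviation = 1683.0 - 1676
Deviation = 7.0 mm

7.0


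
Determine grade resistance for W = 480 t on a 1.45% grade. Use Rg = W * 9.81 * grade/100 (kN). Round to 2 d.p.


Rg = W * 9.81 * grade / 100
Rg = 480 * 9.81 * 1.45 / 100
Rg = 4708.8 * 0.0145
Rg = 68.28 kN

68.28


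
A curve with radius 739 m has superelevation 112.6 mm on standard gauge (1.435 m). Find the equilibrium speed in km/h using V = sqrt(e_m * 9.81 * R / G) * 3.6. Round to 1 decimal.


Convert cant: e = 112.6 mm = 0.1126 m
V_ms = sqrt(0.1126 * 9.81 * 739 / 1.435)
V_ms = sqrt(568.852846) = 23.8506 m/s
V = 23.8506 * 3.6 = 85.9 km/h

85.9


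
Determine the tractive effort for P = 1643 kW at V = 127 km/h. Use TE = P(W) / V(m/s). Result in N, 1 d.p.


Convert: P = 1643 kW = 1643000 W
V = 127 / 3.6 = 35.2778 m/s
TE = 1643000 / 35.2778
TE = 46573.2 N

46573.2


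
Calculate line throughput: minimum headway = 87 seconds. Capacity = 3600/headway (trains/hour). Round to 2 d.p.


Capacity = 3600 / headway
Capacity = 3600 / 87
Capacity = 41.38 trains/hour

41.38


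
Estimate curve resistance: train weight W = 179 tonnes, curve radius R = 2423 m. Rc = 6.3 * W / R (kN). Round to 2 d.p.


Rc = 6.3 * W / R
Rc = 6.3 * 179 / 2423
Rc = 1127.7 / 2423
Rc = 0.47 kN

0.47


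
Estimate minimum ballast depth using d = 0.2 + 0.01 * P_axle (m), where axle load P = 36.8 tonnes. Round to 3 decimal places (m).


d = 0.2 + 0.01 * 36.8
d = 0.2 + 0.368
d = 0.568 m

0.568


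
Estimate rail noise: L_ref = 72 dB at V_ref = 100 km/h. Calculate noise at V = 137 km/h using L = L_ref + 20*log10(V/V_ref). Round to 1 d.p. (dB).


V/V_ref = 137 / 100 = 1.37
log10(1.37) = 0.136721
20 * 0.136721 = 2.7344
L = 72 + 2.7344 = 74.7 dB

74.7


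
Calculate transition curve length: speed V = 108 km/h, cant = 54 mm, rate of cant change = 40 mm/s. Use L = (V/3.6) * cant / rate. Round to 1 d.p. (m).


Convert speed: V = 108 / 3.6 = 30.0 m/s
L = 30.0 * 54 / 40
L = 1620.0 / 40
L = 40.5 m

40.5


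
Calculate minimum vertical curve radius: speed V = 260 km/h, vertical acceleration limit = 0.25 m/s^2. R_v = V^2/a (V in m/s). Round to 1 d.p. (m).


Convert speed: V = 260 / 3.6 = 72.2222 m/s
V^2 = 5216.0494 m^2/s^2
R_v = 5216.0494 / 0.25
R_v = 20864.2 m

20864.2


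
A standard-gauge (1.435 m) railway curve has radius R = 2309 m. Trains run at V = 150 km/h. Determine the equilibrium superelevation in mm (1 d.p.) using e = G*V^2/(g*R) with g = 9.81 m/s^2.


Convert speed: V = 150 / 3.6 = 41.6667 m/s
Apply formula: e = 1.435 * 41.6667^2 / (9.81 * 2309)
e = 1.435 * 1736.1111 / 22651.29
e = 0.109986 m = 110.0 mm

110.0


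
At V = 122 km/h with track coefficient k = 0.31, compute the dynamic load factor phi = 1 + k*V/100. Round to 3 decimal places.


phi = 1 + k * V / 100
phi = 1 + 0.31 * 122 / 100
phi = 1 + 0.3782
phi = 1.378

1.378


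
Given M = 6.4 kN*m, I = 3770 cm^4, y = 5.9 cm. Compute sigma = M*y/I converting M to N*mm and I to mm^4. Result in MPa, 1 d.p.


Convert units:
M = 6.4 kN*m = 6400000 N*mm
y = 5.9 cm = 59 mm
I = 3770 cm^4 = 37700000 mm^4
sigma = 6400000 * 59 / 37700000
sigma = 10.0 MPa

10.0


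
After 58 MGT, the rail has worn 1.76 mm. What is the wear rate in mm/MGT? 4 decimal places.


Wear rate = total wear / cumulative tonnage
Rate = 1.76 / 58
Rate = 0.0303 mm/MGT

0.0303


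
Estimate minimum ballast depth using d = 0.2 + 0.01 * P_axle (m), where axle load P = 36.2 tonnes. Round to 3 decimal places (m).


d = 0.2 + 0.01 * 36.2
d = 0.2 + 0.362
d = 0.562 m

0.562


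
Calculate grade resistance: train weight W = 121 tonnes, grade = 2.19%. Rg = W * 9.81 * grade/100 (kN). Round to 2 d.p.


Rg = W * 9.81 * grade / 100
Rg = 121 * 9.81 * 2.19 / 100
Rg = 1187.01 * 0.0219
Rg = 26.00 kN

26.00


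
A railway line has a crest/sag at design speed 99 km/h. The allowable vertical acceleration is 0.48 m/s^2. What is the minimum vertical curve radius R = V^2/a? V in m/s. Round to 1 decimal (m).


Convert speed: V = 99 / 3.6 = 27.5 m/s
V^2 = 756.25 m^2/s^2
R_v = 756.25 / 0.48
R_v = 1575.5 m

1575.5


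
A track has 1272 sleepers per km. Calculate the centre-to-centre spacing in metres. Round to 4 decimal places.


Spacing = 1000 m / number of sleepers
Spacing = 1000 / 1272
Spacing = 0.7862 m

0.7862


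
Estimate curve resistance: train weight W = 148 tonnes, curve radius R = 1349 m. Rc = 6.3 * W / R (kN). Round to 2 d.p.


Rc = 6.3 * W / R
Rc = 6.3 * 148 / 1349
Rc = 932.4 / 1349
Rc = 0.69 kN

0.69


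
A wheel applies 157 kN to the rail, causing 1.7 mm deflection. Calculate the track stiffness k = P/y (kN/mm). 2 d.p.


Track stiffness k = P / y
k = 157 / 1.7
k = 92.35 kN/mm

92.35


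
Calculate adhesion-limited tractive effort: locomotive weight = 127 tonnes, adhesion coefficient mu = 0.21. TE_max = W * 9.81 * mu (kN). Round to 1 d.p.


TE_max = W * g * mu
TE_max = 127 * 9.81 * 0.21
TE_max = 1245.87 * 0.21
TE_max = 261.6 kN

261.6


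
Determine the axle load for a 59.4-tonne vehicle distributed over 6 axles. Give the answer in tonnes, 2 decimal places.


Load per axle = total weight / number of axles
Load = 59.4 / 6
Load = 9.90 tonnes

9.90


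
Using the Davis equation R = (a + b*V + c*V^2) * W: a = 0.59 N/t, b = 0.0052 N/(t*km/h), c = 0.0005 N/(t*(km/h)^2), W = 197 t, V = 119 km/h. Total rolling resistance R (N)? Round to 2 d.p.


b*V = 0.0052 * 119 = 0.6188
c*V^2 = 0.0005 * 14161 = 7.0805
R_per_t = 0.59 + 0.6188 + 7.0805 = 8.2893 N/t
R_total = 8.2893 * 197 = 1632.99 N

1632.99


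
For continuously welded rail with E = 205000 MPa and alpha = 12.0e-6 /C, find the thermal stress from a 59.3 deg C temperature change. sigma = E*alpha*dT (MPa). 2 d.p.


sigma = E * alpha * dT
sigma = 205000 * 12.0e-6 * 59.3
sigma = 2.46 * 59.3
sigma = 145.88 MPa

145.88


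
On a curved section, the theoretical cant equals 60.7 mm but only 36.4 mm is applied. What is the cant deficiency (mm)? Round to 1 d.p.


Cant deficiency = equilibrium cant - actual cant
CD = 60.7 - 36.4
CD = 24.3 mm

24.3


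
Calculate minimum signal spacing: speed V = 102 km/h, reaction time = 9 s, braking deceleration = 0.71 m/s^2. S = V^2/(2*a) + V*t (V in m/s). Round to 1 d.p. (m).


V = 102 / 3.6 = 28.3333 m/s
Braking distance = 28.3333^2 / (2*0.71) = 565.3365 m
Sighting distance = 28.3333 * 9 = 255.0 m
S = 565.3365 + 255.0 = 820.3 m

820.3


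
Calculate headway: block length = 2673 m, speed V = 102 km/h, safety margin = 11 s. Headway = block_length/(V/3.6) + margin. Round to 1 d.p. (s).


V = 102 / 3.6 = 28.3333 m/s
Block traversal time = 2673 / 28.3333 = 94.3412 s
Headway = 94.3412 + 11
Headway = 105.3 s

105.3


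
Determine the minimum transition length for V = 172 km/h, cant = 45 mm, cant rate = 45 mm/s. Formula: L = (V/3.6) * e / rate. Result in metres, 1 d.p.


Convert speed: V = 172 / 3.6 = 47.7778 m/s
L = 47.7778 * 45 / 45
L = 2150.0 / 45
L = 47.8 m

47.8


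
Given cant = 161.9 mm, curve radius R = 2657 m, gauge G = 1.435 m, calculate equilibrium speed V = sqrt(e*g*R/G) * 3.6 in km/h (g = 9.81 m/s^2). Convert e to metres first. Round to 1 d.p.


Convert cant: e = 161.9 mm = 0.1619 m
V_ms = sqrt(0.1619 * 9.81 * 2657 / 1.435)
V_ms = sqrt(2940.73242) = 54.2285 m/s
V = 54.2285 * 3.6 = 195.2 km/h

195.2


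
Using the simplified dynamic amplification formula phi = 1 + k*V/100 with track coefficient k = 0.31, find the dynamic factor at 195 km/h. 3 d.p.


phi = 1 + k * V / 100
phi = 1 + 0.31 * 195 / 100
phi = 1 + 0.6045
phi = 1.605

1.605


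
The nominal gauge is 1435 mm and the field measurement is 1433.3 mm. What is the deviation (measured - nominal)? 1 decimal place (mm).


Deviation = measured - nominal
Deviation = 1433.3 - 1435
Deviation = -1.7 mm

-1.7


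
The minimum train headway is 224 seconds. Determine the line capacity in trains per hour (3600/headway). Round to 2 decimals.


Capacity = 3600 / headway
Capacity = 3600 / 224
Capacity = 16.07 trains/hour

16.07


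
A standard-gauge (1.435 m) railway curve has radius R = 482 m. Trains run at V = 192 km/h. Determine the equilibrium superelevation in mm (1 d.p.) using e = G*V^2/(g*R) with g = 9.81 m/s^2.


Convert speed: V = 192 / 3.6 = 53.3333 m/s
Apply formula: e = 1.435 * 53.3333^2 / (9.81 * 482)
e = 1.435 * 2844.4444 / 4728.42
e = 0.863243 m = 863.2 mm

863.2


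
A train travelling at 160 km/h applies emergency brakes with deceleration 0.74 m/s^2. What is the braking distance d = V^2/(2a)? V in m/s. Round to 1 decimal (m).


Convert speed: V = 160 / 3.6 = 44.4444 m/s
V^2 = 1975.3086
d = 1975.3086 / (2 * 0.74)
d = 1975.3086 / 1.48
d = 1334.7 m

1334.7


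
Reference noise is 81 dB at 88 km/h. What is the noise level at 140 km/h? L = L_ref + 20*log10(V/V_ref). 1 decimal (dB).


V/V_ref = 140 / 88 = 1.590909
log10(1.590909) = 0.201645
20 * 0.201645 = 4.0329
L = 81 + 4.0329 = 85.0 dB

85.0


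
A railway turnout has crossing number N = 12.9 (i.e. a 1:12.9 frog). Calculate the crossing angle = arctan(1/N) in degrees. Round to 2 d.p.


1/N = 1/12.9 = 0.077519
angle = arctan(0.077519) = 0.077365 rad
angle = 0.077365 * 180/pi = 4.43 degrees

4.43


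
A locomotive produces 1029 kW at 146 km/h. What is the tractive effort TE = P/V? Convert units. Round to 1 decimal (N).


Convert: P = 1029 kW = 1029000 W
V = 146 / 3.6 = 40.5556 m/s
TE = 1029000 / 40.5556
TE = 25372.6 N

25372.6


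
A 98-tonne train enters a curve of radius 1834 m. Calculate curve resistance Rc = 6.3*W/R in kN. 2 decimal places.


Rc = 6.3 * W / R
Rc = 6.3 * 98 / 1834
Rc = 617.4 / 1834
Rc = 0.34 kN

0.34


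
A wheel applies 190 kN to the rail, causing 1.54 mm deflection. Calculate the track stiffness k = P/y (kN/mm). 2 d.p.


Track stiffness k = P / y
k = 190 / 1.54
k = 123.38 kN/mm

123.38


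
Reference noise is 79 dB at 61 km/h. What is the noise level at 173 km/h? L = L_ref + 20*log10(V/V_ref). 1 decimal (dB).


V/V_ref = 173 / 61 = 2.836066
log10(2.836066) = 0.452716
20 * 0.452716 = 9.0543
L = 79 + 9.0543 = 88.1 dB

88.1


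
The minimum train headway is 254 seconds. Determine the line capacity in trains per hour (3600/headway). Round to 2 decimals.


Capacity = 3600 / headway
Capacity = 3600 / 254
Capacity = 14.17 trains/hour

14.17


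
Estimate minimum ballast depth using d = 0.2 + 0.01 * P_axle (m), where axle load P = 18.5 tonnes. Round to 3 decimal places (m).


d = 0.2 + 0.01 * 18.5
d = 0.2 + 0.185
d = 0.385 m

0.385


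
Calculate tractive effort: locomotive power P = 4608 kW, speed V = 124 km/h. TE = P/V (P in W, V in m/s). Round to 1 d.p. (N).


Convert: P = 4608 kW = 4608000 W
V = 124 / 3.6 = 34.4444 m/s
TE = 4608000 / 34.4444
TE = 133780.6 N

133780.6


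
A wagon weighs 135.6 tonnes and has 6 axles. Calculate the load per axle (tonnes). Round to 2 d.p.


Load per axle = total weight / number of axles
Load = 135.6 / 6
Load = 22.60 tonnes

22.60


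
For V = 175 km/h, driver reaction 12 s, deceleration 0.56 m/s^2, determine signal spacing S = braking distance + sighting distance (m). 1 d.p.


V = 175 / 3.6 = 48.6111 m/s
Braking distance = 48.6111^2 / (2*0.56) = 2109.8573 m
Sighting distance = 48.6111 * 12 = 583.3333 m
S = 2109.8573 + 583.3333 = 2693.2 m

2693.2


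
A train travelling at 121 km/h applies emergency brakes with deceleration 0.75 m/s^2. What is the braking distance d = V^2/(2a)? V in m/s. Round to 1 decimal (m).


Convert speed: V = 121 / 3.6 = 33.6111 m/s
V^2 = 1129.7068
d = 1129.7068 / (2 * 0.75)
d = 1129.7068 / 1.5
d = 753.1 m

753.1


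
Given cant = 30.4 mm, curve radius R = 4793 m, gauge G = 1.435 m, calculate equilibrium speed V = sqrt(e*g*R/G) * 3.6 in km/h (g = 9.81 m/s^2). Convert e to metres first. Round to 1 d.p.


Convert cant: e = 30.4 mm = 0.0304 m
V_ms = sqrt(0.0304 * 9.81 * 4793 / 1.435)
V_ms = sqrt(996.088942) = 31.5609 m/s
V = 31.5609 * 3.6 = 113.6 km/h

113.6


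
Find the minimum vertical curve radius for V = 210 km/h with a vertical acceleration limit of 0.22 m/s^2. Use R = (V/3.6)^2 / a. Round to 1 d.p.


Convert speed: V = 210 / 3.6 = 58.3333 m/s
V^2 = 3402.7778 m^2/s^2
R_v = 3402.7778 / 0.22
R_v = 15467.2 m

15467.2
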